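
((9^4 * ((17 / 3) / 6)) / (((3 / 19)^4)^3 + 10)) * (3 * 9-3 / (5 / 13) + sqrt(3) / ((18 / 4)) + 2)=3047734643554103697 * sqrt(3) / 22133149191193051 + 1453769424975307463469 / 110665745955965255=13375.08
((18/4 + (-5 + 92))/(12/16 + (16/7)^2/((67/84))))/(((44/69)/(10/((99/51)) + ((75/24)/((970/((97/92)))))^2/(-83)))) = 174934430472347/1727635103744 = 101.26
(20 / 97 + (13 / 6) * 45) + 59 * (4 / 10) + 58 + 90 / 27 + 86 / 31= 16726171 / 90210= 185.41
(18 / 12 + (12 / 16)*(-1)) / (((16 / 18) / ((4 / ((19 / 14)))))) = 189 / 76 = 2.49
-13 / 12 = -1.08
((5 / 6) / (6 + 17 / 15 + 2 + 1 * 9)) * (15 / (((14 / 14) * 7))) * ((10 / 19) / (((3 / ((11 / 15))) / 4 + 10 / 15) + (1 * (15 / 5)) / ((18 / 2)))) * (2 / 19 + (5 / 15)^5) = 3471875 / 1238765724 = 0.00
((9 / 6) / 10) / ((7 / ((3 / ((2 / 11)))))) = 99 / 280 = 0.35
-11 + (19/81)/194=-172835/15714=-11.00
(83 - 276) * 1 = -193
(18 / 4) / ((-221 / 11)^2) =1089 / 97682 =0.01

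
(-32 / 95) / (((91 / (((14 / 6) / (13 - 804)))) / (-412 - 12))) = -13568 / 2930655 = -0.00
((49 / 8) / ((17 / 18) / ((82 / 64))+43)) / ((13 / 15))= 271215 / 1678456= 0.16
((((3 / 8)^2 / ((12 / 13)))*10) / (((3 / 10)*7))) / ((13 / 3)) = 75 / 448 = 0.17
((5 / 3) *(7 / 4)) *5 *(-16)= -700 / 3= -233.33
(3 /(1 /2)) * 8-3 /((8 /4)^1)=93 /2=46.50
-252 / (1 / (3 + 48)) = -12852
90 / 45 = 2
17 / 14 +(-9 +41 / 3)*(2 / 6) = 349 / 126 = 2.77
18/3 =6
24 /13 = 1.85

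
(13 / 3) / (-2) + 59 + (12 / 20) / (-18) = 284 / 5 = 56.80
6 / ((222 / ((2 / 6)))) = 1 / 111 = 0.01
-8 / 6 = -4 / 3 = -1.33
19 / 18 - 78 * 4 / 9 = -605 / 18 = -33.61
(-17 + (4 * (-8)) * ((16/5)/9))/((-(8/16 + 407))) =2554/36675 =0.07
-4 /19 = -0.21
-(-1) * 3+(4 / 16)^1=13 / 4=3.25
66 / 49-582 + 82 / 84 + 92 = -143377 / 294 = -487.68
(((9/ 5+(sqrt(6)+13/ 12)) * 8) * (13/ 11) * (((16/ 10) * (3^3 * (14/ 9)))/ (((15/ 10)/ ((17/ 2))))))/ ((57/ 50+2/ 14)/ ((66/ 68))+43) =10395840 * sqrt(6)/ 127979+29974672/ 127979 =433.19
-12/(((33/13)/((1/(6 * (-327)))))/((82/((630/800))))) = 170560/679833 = 0.25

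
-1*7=-7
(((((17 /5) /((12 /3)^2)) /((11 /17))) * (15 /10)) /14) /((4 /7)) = 867 /14080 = 0.06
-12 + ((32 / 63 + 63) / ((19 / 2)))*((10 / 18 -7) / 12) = -503857 / 32319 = -15.59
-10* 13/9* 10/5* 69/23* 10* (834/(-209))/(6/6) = 722800/209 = 3458.37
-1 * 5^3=-125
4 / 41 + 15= 619 / 41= 15.10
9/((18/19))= 19/2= 9.50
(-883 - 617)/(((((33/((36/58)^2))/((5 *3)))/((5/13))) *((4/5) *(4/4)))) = -15187500/120263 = -126.29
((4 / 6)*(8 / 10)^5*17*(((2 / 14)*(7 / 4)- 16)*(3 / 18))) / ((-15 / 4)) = 121856 / 46875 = 2.60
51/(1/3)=153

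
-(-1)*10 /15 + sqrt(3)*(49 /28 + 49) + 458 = 203*sqrt(3) /4 + 1376 /3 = 546.57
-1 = -1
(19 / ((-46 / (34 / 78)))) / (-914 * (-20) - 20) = -323 / 32758440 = -0.00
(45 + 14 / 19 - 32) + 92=2009 / 19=105.74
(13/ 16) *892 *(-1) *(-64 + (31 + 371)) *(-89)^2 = -3880743451/ 2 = -1940371725.50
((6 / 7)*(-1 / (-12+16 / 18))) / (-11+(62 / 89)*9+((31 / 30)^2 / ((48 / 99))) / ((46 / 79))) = -10611648 / 130424693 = -0.08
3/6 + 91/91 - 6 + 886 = 881.50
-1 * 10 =-10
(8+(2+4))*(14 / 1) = 196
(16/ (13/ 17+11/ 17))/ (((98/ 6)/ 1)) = 0.69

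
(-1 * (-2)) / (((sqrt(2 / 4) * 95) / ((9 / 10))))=9 * sqrt(2) / 475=0.03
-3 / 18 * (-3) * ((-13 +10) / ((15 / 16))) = -8 / 5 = -1.60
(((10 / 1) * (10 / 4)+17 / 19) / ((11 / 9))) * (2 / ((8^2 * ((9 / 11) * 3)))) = 41 / 152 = 0.27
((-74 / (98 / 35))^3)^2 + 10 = 40089476317115 / 117649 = 340754926.24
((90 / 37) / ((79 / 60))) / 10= 540 / 2923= 0.18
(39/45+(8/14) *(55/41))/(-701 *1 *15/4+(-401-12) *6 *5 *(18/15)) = -0.00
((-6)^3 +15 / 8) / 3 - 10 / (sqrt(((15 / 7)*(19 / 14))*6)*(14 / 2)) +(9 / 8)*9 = -245 / 4 - 2*sqrt(95) / 57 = -61.59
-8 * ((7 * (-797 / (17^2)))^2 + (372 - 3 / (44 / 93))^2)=-21680163844417 / 20212082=-1072633.88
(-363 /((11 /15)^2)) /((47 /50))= -33750 /47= -718.09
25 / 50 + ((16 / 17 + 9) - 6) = 151 / 34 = 4.44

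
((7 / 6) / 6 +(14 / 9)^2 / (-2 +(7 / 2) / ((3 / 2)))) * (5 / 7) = 575 / 108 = 5.32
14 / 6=7 / 3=2.33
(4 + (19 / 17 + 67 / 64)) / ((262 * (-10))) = -6707 / 2850560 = -0.00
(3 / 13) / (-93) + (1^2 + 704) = 284114 / 403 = 705.00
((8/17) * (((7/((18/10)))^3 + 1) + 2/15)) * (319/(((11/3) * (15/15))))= 50693392/20655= 2454.29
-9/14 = -0.64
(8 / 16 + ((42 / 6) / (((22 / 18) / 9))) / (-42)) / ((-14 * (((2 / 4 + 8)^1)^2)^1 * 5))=16 / 111265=0.00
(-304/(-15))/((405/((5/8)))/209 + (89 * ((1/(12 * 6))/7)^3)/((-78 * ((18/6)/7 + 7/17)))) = 604250171965440/92440689552583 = 6.54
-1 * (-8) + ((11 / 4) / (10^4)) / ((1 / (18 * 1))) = 160099 / 20000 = 8.00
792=792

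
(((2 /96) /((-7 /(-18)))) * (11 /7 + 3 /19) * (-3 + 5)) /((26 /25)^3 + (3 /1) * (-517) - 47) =-1796875 /15486361996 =-0.00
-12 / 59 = -0.20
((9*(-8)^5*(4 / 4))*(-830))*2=489553920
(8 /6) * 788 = 3152 /3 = 1050.67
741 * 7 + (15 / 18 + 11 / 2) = 15580 / 3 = 5193.33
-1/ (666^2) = -1/ 443556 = -0.00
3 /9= 1 /3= 0.33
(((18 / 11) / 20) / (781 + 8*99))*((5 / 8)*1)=9 / 276848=0.00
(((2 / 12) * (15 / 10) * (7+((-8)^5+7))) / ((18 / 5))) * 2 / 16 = -27295 / 96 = -284.32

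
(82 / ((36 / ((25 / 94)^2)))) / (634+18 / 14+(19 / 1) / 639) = 12735625 / 50219688752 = 0.00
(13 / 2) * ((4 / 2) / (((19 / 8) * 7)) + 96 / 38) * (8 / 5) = 18304 / 665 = 27.52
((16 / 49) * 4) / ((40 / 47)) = 376 / 245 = 1.53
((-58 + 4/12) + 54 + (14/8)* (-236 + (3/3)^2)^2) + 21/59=68421431/708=96640.44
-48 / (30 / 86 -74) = 2064 / 3167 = 0.65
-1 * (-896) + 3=899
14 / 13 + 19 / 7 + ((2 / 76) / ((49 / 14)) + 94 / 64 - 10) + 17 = 678735 / 55328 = 12.27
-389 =-389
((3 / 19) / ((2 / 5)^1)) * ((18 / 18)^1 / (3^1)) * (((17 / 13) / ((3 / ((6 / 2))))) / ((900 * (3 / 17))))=289 / 266760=0.00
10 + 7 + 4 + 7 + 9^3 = 757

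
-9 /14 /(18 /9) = -9 /28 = -0.32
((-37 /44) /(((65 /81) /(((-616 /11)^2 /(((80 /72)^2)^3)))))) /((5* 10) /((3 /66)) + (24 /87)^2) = -7292750672277 /4593696250000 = -1.59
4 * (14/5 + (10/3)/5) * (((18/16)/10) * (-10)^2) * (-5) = -780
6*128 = 768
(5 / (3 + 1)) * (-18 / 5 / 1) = -9 / 2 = -4.50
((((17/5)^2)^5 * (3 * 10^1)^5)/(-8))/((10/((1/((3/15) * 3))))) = -326591011872738/3125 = -104509123799.28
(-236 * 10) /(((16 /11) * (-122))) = 3245 /244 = 13.30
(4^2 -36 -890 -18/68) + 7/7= -30915/34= -909.26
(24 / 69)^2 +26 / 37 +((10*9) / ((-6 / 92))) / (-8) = 6784929 / 39146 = 173.32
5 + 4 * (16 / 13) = 129 / 13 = 9.92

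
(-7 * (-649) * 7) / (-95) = -31801 / 95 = -334.75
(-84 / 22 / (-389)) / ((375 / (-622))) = -0.02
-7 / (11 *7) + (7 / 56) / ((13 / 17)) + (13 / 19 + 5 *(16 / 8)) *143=33210753 / 21736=1527.91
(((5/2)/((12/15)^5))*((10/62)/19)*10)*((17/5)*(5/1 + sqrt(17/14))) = 1328125*sqrt(238)/8443904 + 6640625/603136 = 13.44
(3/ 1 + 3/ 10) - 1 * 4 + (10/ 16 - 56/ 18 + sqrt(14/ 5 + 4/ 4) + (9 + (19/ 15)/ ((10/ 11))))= sqrt(95)/ 5 + 12973/ 1800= 9.16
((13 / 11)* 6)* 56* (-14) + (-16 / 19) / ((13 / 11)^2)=-196380368 / 35321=-5559.88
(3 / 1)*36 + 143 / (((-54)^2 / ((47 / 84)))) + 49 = 38462929 / 244944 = 157.03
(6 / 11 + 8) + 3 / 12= 387 / 44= 8.80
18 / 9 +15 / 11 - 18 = -161 / 11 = -14.64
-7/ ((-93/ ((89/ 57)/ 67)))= 623/ 355167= 0.00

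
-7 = -7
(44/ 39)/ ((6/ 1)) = 22/ 117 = 0.19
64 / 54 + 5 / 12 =173 / 108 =1.60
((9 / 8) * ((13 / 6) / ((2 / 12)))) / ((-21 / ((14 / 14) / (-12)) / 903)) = 1677 / 32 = 52.41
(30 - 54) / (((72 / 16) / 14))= -224 / 3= -74.67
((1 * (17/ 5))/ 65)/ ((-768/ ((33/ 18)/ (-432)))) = 187/ 646963200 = 0.00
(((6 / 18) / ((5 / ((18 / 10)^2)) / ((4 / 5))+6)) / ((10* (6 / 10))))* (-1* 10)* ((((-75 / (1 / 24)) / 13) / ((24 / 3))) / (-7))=-40500 / 233779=-0.17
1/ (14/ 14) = 1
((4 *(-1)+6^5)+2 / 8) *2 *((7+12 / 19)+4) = 6870669 / 38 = 180807.08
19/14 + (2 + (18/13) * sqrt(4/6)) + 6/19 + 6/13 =6 * sqrt(6)/13 + 14297/3458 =5.27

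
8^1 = 8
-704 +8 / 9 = -6328 / 9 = -703.11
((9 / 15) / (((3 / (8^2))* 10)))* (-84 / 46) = -1344 / 575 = -2.34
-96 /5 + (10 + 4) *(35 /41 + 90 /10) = 24344 /205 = 118.75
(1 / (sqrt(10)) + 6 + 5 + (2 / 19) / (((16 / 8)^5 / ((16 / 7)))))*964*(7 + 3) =964*sqrt(10) + 14112960 / 133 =109160.92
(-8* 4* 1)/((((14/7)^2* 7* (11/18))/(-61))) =8784/77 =114.08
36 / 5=7.20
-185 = -185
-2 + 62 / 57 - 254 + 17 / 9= -43267 / 171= -253.02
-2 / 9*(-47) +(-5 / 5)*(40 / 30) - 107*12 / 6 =-1844 / 9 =-204.89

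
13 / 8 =1.62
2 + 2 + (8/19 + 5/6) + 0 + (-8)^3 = -57769/114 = -506.75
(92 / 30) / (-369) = -46 / 5535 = -0.01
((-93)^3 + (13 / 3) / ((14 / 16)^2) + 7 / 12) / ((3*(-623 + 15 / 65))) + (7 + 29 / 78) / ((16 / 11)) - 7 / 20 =404029477949 / 928287360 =435.24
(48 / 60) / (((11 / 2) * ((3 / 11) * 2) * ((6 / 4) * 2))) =0.09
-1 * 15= -15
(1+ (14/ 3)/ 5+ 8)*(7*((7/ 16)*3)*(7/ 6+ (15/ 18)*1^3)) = 7301/ 40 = 182.52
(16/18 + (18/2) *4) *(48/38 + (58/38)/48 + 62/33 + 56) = 5474597/2508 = 2182.85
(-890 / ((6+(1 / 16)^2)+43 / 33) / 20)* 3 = -1127808 / 61729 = -18.27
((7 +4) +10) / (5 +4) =7 / 3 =2.33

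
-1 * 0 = 0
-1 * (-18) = 18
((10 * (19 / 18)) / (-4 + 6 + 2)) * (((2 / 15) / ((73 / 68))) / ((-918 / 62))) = -0.02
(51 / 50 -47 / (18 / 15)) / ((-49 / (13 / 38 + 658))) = 23857879 / 46550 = 512.52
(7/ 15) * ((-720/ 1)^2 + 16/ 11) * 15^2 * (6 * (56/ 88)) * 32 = 804724945920/ 121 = 6650619387.77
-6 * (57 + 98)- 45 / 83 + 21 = -909.54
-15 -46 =-61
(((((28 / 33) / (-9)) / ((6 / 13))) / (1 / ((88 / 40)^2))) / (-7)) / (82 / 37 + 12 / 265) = 280423 / 4490235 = 0.06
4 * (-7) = -28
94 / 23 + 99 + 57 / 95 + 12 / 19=227936 / 2185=104.32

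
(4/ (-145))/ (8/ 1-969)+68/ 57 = 9475688/ 7942665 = 1.19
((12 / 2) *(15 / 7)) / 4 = 3.21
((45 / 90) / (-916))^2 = 1 / 3356224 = 0.00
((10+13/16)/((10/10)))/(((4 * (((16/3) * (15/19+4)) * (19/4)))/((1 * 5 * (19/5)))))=9861/23296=0.42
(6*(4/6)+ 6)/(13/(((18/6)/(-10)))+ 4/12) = -10/43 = -0.23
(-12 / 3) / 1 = -4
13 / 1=13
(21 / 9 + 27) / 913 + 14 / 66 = 223 / 913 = 0.24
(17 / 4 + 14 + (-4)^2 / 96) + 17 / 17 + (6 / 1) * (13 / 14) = 2099 / 84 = 24.99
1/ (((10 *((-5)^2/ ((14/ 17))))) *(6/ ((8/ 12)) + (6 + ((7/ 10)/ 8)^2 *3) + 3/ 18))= 768/ 3541355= 0.00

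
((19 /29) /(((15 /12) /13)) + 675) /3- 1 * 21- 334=-127.73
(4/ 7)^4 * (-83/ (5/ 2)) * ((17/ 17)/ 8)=-5312/ 12005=-0.44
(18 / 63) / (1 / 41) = 82 / 7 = 11.71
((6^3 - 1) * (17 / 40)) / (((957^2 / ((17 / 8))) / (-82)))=-509507 / 29307168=-0.02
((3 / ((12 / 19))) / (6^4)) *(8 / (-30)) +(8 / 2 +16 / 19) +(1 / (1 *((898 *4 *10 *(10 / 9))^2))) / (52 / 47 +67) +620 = 397160965349879242973 / 635619115992960000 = 624.84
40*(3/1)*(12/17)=1440/17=84.71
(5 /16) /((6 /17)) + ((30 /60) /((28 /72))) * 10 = 9235 /672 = 13.74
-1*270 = -270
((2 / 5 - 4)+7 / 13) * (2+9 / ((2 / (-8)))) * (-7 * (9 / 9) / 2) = -23681 / 65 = -364.32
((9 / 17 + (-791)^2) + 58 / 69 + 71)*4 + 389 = 2936491109 / 1173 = 2503402.48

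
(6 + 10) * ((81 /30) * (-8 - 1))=-1944 /5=-388.80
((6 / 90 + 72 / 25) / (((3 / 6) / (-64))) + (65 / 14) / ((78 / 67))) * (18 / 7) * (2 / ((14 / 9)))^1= -21159603 / 17150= -1233.80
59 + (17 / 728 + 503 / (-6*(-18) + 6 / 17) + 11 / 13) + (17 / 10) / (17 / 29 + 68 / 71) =41133083711 / 626906280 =65.61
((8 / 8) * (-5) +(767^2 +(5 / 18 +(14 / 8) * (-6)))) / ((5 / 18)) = 10588928 / 5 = 2117785.60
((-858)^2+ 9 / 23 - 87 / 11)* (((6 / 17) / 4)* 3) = 838114155 / 4301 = 194864.95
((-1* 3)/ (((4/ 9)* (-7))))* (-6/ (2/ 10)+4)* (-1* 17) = 5967/ 14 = 426.21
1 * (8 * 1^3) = 8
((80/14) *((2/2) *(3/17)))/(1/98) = 1680/17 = 98.82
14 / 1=14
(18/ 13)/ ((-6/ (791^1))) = -2373/ 13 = -182.54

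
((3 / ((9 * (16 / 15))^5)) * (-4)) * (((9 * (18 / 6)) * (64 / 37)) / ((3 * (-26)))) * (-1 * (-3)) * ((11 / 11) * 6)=3125 / 1970176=0.00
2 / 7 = 0.29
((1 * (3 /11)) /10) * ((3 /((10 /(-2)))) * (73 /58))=-657 /31900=-0.02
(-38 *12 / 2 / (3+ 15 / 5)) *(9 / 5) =-342 / 5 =-68.40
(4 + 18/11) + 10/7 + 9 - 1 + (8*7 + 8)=6088/77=79.06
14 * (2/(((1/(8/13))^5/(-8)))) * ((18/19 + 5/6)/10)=-372506624/105818505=-3.52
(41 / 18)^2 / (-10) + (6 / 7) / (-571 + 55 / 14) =-13384339 / 25722360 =-0.52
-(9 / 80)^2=-81 / 6400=-0.01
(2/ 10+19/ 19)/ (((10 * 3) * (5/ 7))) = 7/ 125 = 0.06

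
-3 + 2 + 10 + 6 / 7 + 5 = 104 / 7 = 14.86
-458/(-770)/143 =229/55055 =0.00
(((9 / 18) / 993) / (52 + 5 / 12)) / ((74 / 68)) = 4 / 453139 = 0.00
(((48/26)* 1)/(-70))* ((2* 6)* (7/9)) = -0.25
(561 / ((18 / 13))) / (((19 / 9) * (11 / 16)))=279.16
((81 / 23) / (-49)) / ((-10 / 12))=486 / 5635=0.09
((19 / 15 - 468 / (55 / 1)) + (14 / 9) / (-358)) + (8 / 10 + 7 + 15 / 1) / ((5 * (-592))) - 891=-117792959497 / 131135400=-898.25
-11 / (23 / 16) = -176 / 23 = -7.65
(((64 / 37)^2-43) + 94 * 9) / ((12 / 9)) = 3310209 / 5476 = 604.49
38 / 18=19 / 9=2.11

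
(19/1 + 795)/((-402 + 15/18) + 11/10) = -12210/6001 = -2.03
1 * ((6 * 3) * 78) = 1404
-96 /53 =-1.81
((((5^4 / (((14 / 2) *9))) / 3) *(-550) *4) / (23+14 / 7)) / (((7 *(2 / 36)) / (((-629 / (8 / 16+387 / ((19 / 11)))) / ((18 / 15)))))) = 6573050000 / 3763053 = 1746.73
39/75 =13/25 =0.52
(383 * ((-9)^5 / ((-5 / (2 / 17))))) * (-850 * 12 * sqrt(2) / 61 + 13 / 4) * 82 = -10176804861.86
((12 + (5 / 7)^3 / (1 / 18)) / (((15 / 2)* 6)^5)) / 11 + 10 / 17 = 2320748754824 / 3945272821875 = 0.59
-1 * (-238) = 238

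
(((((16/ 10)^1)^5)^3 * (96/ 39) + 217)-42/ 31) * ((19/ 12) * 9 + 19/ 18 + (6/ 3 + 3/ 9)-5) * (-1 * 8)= -308753.47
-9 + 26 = 17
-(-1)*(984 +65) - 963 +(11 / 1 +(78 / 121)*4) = 12049 / 121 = 99.58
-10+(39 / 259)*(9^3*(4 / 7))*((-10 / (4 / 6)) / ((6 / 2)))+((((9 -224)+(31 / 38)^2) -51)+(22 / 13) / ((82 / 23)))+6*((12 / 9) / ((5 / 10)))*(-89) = -2012.49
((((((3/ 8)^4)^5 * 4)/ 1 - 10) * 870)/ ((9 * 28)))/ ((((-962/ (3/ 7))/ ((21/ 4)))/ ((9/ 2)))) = 868016862514519526745/ 2388853357545386934272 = 0.36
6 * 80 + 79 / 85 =40879 / 85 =480.93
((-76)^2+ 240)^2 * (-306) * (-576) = 6379102273536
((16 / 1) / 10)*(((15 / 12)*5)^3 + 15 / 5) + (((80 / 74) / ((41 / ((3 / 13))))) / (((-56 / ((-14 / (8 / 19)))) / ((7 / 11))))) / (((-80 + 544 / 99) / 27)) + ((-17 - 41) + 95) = 1258026513331 / 2909241920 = 432.42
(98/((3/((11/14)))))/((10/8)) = 308/15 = 20.53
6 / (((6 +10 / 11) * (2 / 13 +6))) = 429 / 3040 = 0.14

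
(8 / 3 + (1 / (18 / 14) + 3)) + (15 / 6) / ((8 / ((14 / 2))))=1243 / 144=8.63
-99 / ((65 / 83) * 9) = -913 / 65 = -14.05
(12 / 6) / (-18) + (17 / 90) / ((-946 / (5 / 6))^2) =-64433867 / 579905568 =-0.11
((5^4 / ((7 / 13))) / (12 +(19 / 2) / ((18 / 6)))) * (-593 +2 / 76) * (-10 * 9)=543206250 / 133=4084257.52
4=4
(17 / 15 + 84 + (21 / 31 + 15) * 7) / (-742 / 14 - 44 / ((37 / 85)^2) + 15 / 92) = -11413029916 / 16694201685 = -0.68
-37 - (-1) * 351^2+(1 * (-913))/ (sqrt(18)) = 123164 - 913 * sqrt(2)/ 6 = 122948.80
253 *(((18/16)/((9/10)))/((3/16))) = 1686.67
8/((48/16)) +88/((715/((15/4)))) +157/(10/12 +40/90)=113020/897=126.00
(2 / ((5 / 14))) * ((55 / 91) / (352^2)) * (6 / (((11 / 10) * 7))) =15 / 704704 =0.00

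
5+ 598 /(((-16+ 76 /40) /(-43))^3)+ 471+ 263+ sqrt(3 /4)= sqrt(3) /2+ 49616766319 /2803221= 17700.78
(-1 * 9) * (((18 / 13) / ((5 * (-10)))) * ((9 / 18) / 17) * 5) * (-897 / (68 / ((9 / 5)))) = -50301 / 57800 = -0.87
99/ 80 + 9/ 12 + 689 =55279/ 80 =690.99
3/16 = 0.19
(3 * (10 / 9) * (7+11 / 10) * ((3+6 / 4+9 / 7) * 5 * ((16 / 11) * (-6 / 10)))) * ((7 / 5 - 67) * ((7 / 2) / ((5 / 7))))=60256224 / 275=219113.54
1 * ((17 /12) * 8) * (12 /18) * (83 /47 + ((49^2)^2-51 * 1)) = 18424146644 /423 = 43555902.23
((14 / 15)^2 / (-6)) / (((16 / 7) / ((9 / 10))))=-343 / 6000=-0.06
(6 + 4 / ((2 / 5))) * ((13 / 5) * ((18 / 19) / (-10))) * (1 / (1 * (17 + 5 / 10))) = -0.23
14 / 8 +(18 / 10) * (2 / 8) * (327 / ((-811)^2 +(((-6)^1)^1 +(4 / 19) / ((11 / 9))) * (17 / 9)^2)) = 32478921691 / 18557011345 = 1.75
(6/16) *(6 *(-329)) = -2961/4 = -740.25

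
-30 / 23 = -1.30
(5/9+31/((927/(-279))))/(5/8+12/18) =-6.79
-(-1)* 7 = 7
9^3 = 729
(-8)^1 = -8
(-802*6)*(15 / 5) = -14436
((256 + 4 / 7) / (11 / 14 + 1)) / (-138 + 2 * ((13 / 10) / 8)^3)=-36782080 / 35325803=-1.04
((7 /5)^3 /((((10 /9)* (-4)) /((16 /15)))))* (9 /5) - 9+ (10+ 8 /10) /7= -945279 /109375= -8.64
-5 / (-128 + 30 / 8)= 20 / 497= 0.04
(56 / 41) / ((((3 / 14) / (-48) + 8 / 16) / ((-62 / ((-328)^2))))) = -12152 / 7650231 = -0.00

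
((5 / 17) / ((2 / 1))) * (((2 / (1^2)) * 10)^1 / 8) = 25 / 68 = 0.37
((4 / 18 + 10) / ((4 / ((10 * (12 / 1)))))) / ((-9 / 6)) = -1840 / 9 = -204.44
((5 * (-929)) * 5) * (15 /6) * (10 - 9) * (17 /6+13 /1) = -11031875 /12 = -919322.92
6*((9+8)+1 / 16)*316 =64701 / 2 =32350.50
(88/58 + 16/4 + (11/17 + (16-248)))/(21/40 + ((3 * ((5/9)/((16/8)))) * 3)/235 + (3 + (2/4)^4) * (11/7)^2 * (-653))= 418627120/9153058213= 0.05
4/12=1/3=0.33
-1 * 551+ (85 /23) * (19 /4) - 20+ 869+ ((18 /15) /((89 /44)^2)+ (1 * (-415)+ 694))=2167422567 /3643660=594.85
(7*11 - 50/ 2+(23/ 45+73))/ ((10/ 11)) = 31064/ 225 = 138.06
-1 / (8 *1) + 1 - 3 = -17 / 8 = -2.12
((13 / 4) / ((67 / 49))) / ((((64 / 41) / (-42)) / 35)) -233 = -2471.34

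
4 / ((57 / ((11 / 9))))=44 / 513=0.09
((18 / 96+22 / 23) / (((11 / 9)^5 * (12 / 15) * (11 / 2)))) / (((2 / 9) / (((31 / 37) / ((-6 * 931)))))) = -11559727485 / 179657487442048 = -0.00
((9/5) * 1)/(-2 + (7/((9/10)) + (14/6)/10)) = 162/541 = 0.30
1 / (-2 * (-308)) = 1 / 616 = 0.00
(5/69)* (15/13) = 0.08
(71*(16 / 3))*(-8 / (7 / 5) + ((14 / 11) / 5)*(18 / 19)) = -2072.49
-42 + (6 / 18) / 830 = -104579 / 2490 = -42.00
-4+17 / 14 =-39 / 14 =-2.79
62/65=0.95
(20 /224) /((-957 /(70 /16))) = -25 /61248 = -0.00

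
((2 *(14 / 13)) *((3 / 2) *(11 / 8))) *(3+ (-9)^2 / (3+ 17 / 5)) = 115731 / 1664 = 69.55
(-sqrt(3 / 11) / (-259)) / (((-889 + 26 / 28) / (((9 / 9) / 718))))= -sqrt(33) / 1816622929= -0.00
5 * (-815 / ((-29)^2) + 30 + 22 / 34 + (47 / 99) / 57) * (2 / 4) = 11975153585 / 161355942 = 74.22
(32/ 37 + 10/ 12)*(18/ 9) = 377/ 111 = 3.40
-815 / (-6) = 815 / 6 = 135.83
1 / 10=0.10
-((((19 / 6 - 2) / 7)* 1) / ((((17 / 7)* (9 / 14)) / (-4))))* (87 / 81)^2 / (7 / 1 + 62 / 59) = 9725324 / 158940225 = 0.06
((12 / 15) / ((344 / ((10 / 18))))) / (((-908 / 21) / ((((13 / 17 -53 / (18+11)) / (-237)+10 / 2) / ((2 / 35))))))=-143258605 / 54743280048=-0.00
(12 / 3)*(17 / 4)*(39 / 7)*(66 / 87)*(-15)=-218790 / 203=-1077.78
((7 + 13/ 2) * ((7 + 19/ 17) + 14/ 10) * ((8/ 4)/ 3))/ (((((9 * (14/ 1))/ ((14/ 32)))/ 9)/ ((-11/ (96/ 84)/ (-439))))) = 0.06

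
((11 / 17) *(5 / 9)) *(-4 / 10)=-22 / 153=-0.14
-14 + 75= 61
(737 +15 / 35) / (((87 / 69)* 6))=2047 / 21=97.48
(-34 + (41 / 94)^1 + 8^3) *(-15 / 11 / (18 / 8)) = -149910 / 517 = -289.96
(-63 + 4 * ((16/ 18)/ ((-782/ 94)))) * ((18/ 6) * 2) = -380.56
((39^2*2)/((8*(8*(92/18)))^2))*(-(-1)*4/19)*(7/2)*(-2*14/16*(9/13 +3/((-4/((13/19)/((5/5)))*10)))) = -2940874209/125153443840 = -0.02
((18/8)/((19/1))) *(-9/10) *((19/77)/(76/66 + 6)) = -243/66080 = -0.00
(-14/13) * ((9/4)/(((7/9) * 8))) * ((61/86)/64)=-4941/1144832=-0.00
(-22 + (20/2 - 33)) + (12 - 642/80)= -1641/40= -41.02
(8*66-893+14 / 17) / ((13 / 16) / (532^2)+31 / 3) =-84105676032 / 2386459031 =-35.24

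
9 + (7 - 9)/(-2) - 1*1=9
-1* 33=-33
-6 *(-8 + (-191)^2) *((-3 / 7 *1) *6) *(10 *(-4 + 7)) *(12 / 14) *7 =709035120 / 7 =101290731.43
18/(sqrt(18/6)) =6*sqrt(3) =10.39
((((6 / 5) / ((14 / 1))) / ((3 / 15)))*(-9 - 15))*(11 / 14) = -396 / 49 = -8.08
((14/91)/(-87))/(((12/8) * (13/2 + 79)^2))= -16/99214713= -0.00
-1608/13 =-123.69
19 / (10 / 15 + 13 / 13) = 57 / 5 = 11.40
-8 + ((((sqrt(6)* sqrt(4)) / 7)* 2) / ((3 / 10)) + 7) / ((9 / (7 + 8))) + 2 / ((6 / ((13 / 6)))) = 79 / 18 + 200* sqrt(6) / 63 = 12.17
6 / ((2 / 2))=6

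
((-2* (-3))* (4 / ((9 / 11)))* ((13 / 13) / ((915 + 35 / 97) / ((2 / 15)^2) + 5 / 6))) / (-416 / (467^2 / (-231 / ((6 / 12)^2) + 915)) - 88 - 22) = -930803852 / 179698119736765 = -0.00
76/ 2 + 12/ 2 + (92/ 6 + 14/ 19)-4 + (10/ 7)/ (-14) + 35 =254074/ 2793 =90.97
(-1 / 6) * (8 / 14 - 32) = 110 / 21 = 5.24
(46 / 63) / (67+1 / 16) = 0.01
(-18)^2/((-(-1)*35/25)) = 1620/7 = 231.43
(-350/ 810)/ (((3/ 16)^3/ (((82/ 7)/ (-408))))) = 209920/ 111537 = 1.88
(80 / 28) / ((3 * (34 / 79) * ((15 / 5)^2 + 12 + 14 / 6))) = 79 / 833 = 0.09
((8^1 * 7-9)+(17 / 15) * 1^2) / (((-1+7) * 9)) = 361 / 405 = 0.89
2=2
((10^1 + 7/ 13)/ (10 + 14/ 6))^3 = 69426531/ 111284641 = 0.62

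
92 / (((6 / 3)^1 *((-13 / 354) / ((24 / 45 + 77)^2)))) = -7341744532 / 975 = -7529994.39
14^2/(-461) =-196/461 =-0.43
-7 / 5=-1.40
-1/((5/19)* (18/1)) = -19/90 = -0.21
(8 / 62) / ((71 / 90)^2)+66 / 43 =11707086 / 6719653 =1.74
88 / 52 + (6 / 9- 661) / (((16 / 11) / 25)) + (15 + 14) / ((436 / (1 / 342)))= -43994370293 / 3876912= -11347.79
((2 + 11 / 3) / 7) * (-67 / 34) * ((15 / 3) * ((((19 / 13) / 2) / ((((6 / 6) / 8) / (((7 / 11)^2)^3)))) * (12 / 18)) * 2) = -4.13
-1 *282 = -282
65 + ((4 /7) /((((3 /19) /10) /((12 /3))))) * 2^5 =4697.38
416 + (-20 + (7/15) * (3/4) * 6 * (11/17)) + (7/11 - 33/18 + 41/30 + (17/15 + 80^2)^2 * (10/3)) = 6896029759387/50490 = 136582090.70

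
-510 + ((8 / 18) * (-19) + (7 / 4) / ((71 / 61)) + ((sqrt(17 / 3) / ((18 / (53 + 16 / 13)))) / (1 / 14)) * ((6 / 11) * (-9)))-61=-1477217 / 2556-9870 * sqrt(51) / 143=-1070.85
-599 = -599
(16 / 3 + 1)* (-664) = -12616 / 3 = -4205.33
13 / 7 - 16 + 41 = 188 / 7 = 26.86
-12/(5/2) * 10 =-48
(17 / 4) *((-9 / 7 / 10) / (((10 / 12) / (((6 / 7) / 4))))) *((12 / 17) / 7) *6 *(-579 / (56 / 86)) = 18149913 / 240100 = 75.59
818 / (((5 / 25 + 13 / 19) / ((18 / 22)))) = 116565 / 154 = 756.92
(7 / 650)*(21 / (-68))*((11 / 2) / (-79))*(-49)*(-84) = 1663893 / 1745900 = 0.95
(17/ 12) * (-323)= -5491/ 12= -457.58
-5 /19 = -0.26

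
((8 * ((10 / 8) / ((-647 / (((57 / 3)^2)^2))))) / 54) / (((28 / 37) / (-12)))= 24109385 / 40761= 591.48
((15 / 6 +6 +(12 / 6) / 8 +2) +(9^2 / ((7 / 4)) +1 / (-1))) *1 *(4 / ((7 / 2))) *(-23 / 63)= -24058 / 1029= -23.38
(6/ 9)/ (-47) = -2/ 141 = -0.01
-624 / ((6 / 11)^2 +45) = -25168 / 1827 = -13.78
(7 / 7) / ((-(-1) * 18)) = 1 / 18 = 0.06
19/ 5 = 3.80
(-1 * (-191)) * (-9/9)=-191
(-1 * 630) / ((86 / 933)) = -293895 / 43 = -6834.77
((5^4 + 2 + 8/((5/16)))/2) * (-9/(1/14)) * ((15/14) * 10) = -440505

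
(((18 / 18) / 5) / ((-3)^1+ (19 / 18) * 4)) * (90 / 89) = 162 / 979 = 0.17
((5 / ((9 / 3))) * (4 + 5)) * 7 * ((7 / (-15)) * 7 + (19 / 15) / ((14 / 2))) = -324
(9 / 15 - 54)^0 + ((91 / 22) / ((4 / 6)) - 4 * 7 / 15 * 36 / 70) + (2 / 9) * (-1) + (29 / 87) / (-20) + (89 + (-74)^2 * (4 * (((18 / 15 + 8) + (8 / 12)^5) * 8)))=109279271633 / 66825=1635305.22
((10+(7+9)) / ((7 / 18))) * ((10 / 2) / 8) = 585 / 14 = 41.79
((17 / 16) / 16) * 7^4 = 40817 / 256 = 159.44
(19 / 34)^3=0.17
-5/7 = -0.71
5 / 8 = 0.62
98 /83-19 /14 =-205 /1162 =-0.18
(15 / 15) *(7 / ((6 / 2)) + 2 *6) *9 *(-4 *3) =-1548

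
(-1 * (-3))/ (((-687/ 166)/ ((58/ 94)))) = -0.45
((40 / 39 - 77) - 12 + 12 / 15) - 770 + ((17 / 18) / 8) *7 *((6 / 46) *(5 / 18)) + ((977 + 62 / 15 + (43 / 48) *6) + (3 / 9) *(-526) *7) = -1418225137 / 1291680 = -1097.97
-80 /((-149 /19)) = 1520 /149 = 10.20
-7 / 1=-7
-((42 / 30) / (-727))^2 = -49 / 13213225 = -0.00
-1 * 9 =-9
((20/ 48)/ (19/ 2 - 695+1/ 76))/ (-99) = 95/ 15472809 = 0.00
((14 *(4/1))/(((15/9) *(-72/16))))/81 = -112/1215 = -0.09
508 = 508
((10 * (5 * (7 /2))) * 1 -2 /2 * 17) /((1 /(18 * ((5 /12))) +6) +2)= 1185 /61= 19.43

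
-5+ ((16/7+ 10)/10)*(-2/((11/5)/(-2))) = -213/77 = -2.77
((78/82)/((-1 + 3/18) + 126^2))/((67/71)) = 1278/20127269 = 0.00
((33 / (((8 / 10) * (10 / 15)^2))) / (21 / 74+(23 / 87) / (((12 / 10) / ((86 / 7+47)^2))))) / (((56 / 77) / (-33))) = -255077052615 / 46917500416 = -5.44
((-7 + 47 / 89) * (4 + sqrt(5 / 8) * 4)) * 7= -324.48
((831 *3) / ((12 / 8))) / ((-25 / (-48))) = 79776 / 25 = 3191.04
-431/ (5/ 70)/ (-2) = 3017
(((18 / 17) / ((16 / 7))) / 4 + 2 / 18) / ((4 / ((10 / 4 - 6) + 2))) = -1111 / 13056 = -0.09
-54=-54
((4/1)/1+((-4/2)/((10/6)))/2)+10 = 67/5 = 13.40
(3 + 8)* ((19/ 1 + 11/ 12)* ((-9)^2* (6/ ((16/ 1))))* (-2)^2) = 26618.62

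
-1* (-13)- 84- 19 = -90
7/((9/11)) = 77/9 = 8.56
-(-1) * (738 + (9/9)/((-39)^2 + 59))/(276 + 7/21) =3498123/1309820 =2.67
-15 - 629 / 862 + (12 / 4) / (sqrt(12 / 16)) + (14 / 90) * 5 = -115997 / 7758 + 2 * sqrt(3) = -11.49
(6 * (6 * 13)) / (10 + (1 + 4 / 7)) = 364 / 9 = 40.44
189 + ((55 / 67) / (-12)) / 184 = 27959849 / 147936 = 189.00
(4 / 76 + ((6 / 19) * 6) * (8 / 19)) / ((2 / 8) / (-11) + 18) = 13508 / 285551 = 0.05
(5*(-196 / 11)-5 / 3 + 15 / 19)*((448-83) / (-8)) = 10294825 / 2508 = 4104.79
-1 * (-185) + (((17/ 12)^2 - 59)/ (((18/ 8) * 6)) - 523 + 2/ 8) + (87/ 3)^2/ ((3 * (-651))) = -144441737/ 421848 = -342.40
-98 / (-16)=49 / 8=6.12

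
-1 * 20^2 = -400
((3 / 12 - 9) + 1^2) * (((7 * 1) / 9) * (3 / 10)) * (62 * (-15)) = 6727 / 4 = 1681.75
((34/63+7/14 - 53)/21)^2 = 42863209/7001316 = 6.12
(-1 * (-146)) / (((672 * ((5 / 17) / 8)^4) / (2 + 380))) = 596241051136 / 13125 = 45427889.61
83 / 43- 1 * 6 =-175 / 43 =-4.07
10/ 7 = 1.43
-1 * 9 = -9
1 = 1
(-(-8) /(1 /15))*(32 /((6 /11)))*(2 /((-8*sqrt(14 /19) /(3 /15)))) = -410.07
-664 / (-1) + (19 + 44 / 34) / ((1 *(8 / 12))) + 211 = 30785 / 34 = 905.44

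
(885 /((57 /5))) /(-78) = -1475 /1482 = -1.00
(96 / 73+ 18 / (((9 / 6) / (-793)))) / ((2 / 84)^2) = -1225225008 / 73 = -16783904.22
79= 79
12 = 12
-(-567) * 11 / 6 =2079 / 2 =1039.50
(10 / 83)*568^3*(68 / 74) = 62305146880 / 3071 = 20288227.57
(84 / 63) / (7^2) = 4 / 147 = 0.03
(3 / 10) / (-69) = -1 / 230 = -0.00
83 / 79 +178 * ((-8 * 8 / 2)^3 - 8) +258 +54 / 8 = -5833862.20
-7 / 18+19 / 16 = 115 / 144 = 0.80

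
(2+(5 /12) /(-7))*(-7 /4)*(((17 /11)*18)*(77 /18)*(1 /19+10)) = -3704827 /912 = -4062.31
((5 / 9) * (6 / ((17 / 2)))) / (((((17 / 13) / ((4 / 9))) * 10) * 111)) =104 / 866133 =0.00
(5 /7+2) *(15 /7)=285 /49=5.82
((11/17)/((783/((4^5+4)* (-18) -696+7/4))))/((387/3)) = -844723/6868476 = -0.12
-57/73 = -0.78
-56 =-56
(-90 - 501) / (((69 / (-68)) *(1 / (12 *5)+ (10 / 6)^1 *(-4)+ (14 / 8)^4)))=17146880 / 80339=213.43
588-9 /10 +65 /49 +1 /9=2595451 /4410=588.54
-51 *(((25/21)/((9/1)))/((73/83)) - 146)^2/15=-68838082496273/951786045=-72325.16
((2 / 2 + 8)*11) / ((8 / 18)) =222.75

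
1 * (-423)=-423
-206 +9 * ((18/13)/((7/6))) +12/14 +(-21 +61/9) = -24416/117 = -208.68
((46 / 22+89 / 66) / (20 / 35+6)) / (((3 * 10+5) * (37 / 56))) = 3178 / 140415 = 0.02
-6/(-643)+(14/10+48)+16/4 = 171711/3215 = 53.41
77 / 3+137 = 488 / 3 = 162.67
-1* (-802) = 802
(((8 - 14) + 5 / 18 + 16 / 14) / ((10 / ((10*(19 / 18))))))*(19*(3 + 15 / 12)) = -3541049 / 9072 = -390.33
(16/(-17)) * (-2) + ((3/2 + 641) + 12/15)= 109681/170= 645.18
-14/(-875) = 2/125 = 0.02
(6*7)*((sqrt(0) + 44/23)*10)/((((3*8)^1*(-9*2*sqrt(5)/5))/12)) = -49.91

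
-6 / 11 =-0.55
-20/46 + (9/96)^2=-10033/23552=-0.43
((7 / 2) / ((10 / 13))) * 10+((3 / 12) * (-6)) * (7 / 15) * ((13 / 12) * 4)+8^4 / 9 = 22391 / 45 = 497.58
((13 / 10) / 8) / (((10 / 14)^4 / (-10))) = -31213 / 5000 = -6.24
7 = 7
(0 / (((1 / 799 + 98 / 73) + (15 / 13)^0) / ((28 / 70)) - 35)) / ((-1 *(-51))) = 0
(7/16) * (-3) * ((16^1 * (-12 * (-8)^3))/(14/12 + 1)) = -59549.54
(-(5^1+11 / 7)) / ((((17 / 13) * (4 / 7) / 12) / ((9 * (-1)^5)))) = 16146 / 17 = 949.76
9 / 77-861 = -66288 / 77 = -860.88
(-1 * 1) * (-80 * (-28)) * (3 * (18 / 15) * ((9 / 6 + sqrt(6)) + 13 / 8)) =-25200 - 8064 * sqrt(6) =-44952.69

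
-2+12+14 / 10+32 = 217 / 5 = 43.40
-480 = -480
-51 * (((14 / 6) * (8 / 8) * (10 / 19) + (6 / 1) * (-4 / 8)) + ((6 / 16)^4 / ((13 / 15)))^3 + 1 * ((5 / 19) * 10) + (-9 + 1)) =1044605982790075273 / 2868557117390848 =364.16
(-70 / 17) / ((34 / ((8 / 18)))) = -140 / 2601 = -0.05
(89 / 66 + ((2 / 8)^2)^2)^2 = 130530625 / 71368704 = 1.83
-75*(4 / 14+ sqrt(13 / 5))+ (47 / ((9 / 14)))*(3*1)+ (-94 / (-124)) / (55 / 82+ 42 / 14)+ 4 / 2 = 800245 / 3999 -15*sqrt(65) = 79.18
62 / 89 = 0.70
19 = 19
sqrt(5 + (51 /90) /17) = sqrt(4530) /30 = 2.24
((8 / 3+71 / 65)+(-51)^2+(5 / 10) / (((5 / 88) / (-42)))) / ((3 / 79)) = 34432624 / 585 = 58859.19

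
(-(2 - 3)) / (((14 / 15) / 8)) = 60 / 7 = 8.57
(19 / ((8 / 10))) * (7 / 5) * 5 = 665 / 4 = 166.25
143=143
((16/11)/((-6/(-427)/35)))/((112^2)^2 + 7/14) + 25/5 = 5.00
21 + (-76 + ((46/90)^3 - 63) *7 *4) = -165415699/91125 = -1815.26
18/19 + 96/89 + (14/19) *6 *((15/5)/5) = 2082/445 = 4.68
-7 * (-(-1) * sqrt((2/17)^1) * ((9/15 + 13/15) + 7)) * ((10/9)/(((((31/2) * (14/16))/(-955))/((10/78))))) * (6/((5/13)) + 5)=399755360 * sqrt(34)/554931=4200.44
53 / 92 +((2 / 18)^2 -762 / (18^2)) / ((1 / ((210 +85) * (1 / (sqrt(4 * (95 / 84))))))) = 53 / 92 -22361 * sqrt(1995) / 3078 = -323.91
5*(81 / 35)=81 / 7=11.57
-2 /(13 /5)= -0.77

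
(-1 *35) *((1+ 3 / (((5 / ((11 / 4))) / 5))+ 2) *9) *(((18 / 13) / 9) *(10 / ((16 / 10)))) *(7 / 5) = -496125 / 104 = -4770.43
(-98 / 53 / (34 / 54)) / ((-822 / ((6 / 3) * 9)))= 7938 / 123437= 0.06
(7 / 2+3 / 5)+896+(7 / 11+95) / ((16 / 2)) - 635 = 277.05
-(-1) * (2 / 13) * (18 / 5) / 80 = 9 / 1300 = 0.01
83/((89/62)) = 5146/89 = 57.82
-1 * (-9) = 9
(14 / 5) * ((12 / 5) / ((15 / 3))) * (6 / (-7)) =-144 / 125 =-1.15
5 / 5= 1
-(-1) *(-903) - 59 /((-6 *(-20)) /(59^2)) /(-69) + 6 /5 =-1452305 /1656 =-877.00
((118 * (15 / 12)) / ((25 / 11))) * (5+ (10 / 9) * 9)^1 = 1947 / 2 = 973.50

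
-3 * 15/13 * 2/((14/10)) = -4.95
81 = 81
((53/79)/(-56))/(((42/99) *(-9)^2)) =-583/1672272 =-0.00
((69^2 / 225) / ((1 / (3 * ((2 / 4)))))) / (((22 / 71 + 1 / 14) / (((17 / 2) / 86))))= 13408563 / 1629700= 8.23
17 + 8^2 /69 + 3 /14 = 17525 /966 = 18.14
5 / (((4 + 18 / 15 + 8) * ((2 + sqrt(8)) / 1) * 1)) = -25 / 132 + 25 * sqrt(2) / 132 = 0.08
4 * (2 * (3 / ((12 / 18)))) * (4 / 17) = 144 / 17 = 8.47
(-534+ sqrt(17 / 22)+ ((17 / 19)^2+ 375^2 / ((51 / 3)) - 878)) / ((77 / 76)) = 38 * sqrt(374) / 847+ 168420376 / 24871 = 6772.62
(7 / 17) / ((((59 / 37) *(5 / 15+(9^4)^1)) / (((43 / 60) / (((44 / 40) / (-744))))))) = -0.02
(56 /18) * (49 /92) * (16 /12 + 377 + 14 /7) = 391363 /621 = 630.21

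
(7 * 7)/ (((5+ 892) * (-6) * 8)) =-49/ 43056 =-0.00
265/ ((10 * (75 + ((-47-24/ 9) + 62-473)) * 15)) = -53/ 11570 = -0.00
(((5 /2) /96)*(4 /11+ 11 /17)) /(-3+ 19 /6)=945 /5984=0.16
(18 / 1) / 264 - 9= -393 / 44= -8.93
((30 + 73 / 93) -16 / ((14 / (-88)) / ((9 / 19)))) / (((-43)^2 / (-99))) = -32010891 / 7623427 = -4.20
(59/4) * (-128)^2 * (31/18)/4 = 936448/9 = 104049.78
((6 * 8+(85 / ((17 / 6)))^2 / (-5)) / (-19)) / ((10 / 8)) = 5.56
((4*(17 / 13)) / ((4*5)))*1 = 17 / 65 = 0.26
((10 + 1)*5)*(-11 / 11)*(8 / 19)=-23.16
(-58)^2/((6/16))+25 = 26987/3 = 8995.67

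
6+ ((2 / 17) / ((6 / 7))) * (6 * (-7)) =4 / 17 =0.24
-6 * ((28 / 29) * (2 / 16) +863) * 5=-750915 / 29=-25893.62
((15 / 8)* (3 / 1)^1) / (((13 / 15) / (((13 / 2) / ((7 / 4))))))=675 / 28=24.11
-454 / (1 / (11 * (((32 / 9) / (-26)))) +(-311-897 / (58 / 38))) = 2317216 / 4590305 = 0.50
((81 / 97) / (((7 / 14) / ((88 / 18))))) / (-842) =-396 / 40837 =-0.01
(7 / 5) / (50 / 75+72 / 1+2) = 3 / 160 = 0.02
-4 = -4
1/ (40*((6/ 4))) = 1/ 60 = 0.02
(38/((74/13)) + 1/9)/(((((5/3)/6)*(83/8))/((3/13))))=21696/39923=0.54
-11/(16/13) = -143/16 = -8.94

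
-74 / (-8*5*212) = 37 / 4240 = 0.01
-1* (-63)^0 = -1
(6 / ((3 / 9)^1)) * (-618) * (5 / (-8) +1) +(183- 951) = -9879 / 2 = -4939.50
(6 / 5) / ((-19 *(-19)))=6 / 1805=0.00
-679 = -679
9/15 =3/5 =0.60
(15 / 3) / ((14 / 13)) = 65 / 14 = 4.64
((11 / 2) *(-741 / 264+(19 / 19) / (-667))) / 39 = -164837 / 416208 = -0.40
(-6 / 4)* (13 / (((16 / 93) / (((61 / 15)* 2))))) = -73749 / 80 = -921.86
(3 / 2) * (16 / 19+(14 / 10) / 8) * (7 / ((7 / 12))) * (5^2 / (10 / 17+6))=591345 / 8512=69.47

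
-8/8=-1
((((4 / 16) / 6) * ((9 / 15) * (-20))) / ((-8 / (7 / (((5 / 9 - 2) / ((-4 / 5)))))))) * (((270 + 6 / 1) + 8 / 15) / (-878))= -21777 / 285350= -0.08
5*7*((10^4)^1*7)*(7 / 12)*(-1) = -4287500 / 3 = -1429166.67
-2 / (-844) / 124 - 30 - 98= -6697983 / 52328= -128.00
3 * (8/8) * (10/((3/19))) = 190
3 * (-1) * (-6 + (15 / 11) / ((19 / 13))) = 3177 / 209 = 15.20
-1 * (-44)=44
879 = 879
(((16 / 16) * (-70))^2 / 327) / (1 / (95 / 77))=66500 / 3597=18.49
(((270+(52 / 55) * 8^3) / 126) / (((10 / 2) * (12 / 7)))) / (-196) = -20737 / 5821200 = -0.00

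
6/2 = 3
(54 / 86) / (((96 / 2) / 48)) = 0.63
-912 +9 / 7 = -6375 / 7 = -910.71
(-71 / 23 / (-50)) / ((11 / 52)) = 1846 / 6325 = 0.29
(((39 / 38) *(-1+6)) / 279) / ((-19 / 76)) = -130 / 1767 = -0.07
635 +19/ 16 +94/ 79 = 805645/ 1264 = 637.38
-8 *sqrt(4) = -16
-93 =-93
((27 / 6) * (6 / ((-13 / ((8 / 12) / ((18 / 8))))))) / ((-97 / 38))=304 / 1261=0.24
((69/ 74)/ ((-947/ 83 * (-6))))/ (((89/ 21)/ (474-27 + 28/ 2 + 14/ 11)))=203852565/ 137212724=1.49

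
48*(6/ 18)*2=32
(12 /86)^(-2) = 1849 /36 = 51.36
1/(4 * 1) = 1/4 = 0.25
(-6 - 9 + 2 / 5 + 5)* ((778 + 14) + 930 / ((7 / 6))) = -533952 / 35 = -15255.77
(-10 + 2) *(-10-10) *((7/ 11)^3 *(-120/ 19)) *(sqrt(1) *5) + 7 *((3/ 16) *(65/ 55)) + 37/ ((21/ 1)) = -11035656745/ 8497104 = -1298.76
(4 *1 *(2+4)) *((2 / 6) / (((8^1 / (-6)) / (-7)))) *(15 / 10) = 63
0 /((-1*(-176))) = 0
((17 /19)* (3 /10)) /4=51 /760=0.07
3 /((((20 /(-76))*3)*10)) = -19 /50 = -0.38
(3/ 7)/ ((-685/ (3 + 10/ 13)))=-21/ 8905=-0.00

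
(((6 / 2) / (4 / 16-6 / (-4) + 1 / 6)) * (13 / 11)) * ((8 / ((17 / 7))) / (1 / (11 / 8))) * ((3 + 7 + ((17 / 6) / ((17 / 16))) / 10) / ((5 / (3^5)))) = 4180.54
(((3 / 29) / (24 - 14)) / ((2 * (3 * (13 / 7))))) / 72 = 7 / 542880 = 0.00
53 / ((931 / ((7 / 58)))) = 0.01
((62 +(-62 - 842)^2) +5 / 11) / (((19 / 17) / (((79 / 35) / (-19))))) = -12073654609 / 138985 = -86870.20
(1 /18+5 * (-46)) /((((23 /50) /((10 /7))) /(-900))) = 103475000 /161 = 642701.86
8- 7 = 1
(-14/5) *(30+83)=-316.40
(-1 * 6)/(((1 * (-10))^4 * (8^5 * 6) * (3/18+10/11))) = -33/11632640000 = -0.00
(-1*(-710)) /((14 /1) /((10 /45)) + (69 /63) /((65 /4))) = 969150 /86087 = 11.26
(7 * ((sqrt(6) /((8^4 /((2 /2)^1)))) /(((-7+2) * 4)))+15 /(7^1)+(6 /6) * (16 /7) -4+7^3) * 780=1875120 /7 -273 * sqrt(6) /4096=267874.12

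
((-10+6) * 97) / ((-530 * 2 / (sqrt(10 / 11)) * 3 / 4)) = 388 * sqrt(110) / 8745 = 0.47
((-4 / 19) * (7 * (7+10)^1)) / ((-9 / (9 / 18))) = 238 / 171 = 1.39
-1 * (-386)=386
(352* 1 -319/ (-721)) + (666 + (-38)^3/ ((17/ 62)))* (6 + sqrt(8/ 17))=-14664030005/ 12257 -6781484* sqrt(34)/ 289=-1333205.31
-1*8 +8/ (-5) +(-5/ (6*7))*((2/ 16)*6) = -9.69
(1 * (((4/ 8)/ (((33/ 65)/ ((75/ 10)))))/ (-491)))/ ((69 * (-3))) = 325/ 4472028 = 0.00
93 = 93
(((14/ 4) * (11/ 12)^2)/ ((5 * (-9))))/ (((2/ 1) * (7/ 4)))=-121/ 6480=-0.02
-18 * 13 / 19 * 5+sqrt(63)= -1170 / 19+3 * sqrt(7)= -53.64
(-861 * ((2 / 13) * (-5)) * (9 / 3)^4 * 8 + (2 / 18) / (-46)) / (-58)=-2309821907 / 312156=-7399.58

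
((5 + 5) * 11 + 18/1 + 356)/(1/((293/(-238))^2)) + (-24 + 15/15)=10062026/14161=710.54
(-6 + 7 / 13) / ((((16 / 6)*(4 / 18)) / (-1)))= 1917 / 208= 9.22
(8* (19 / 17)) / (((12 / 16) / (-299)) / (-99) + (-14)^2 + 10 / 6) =1999712 / 44208551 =0.05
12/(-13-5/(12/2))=-72/83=-0.87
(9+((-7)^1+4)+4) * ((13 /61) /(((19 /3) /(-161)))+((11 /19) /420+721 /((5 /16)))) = 1120462307 /48678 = 23017.84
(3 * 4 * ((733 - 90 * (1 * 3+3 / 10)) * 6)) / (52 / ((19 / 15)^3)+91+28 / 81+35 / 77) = 95924047824 / 358697773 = 267.42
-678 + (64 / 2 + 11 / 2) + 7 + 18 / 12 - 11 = -643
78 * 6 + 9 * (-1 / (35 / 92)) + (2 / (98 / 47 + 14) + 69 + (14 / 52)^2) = 328059419 / 638820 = 513.54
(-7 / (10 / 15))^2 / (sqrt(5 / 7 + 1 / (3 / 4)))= 441 * sqrt(903) / 172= 77.05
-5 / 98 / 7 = -5 / 686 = -0.01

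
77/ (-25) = -77/ 25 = -3.08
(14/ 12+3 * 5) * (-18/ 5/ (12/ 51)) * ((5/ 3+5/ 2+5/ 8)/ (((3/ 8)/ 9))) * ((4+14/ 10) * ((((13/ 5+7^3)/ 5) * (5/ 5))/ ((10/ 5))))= -663570792/ 125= -5308566.34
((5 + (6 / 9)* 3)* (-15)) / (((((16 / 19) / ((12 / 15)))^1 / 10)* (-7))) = 142.50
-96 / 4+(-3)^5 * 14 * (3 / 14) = -753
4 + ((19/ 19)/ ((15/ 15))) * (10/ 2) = 9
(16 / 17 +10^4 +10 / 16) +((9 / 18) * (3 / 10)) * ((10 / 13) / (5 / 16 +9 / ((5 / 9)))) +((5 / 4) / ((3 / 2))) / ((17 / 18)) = 23361014929 / 2335528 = 10002.46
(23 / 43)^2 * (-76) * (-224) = 9005696 / 1849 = 4870.58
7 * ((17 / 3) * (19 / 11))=2261 / 33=68.52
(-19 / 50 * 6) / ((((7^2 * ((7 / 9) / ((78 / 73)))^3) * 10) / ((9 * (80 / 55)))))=-1419772266432 / 8990036988625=-0.16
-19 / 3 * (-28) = 532 / 3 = 177.33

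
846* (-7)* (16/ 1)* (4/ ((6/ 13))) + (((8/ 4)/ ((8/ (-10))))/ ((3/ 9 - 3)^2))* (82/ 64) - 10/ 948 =-821184.46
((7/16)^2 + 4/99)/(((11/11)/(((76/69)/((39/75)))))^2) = 1325546875/1274500656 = 1.04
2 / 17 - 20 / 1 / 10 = -32 / 17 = -1.88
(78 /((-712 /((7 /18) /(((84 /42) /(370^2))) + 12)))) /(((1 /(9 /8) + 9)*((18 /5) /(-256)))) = 498540640 /23763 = 20979.70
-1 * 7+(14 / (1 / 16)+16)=233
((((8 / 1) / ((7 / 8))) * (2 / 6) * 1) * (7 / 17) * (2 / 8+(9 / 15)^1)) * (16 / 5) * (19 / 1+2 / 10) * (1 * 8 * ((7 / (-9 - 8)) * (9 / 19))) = -4128768 / 40375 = -102.26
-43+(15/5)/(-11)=-476/11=-43.27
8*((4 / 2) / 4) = 4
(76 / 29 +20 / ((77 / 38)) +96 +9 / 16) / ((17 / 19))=74028883 / 607376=121.88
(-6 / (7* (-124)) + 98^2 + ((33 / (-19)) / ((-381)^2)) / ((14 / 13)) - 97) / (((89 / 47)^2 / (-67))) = -177637.36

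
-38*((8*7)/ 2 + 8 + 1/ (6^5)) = -5318803/ 3888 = -1368.00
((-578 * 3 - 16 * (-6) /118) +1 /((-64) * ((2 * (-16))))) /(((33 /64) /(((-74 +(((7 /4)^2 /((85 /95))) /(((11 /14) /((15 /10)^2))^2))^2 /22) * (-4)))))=-277223255116573732825 /539901414801408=-513470.14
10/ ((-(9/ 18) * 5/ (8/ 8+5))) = -24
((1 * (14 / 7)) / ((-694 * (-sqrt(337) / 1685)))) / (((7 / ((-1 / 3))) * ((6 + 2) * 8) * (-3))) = 5 * sqrt(337) / 1399104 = 0.00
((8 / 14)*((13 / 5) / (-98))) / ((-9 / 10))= 52 / 3087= 0.02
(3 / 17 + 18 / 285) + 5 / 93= 44066 / 150195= 0.29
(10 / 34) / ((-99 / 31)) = -155 / 1683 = -0.09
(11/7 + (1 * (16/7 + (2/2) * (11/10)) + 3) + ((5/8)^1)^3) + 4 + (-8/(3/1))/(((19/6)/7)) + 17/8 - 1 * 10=-534027/340480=-1.57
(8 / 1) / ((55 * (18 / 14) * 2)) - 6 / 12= -439 / 990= -0.44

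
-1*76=-76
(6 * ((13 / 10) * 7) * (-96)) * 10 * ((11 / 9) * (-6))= 384384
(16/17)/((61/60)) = 960/1037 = 0.93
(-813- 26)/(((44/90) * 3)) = -12585/22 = -572.05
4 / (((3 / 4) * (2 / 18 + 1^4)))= 24 / 5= 4.80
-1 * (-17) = 17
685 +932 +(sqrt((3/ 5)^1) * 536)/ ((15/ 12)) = 2144 * sqrt(15)/ 25 +1617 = 1949.15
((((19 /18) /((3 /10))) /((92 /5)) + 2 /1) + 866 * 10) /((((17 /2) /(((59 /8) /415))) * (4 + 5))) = 74676241 /37110960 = 2.01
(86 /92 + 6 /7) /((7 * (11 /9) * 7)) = 0.03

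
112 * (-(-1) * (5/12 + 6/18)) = 84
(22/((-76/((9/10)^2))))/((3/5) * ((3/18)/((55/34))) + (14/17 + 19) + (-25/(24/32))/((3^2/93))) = 1499553/2075685248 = 0.00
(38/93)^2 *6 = 2888/2883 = 1.00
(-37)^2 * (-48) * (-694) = 45604128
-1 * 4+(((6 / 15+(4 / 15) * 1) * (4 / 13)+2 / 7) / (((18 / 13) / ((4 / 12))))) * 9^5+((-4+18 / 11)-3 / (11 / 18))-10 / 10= 536328 / 77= 6965.30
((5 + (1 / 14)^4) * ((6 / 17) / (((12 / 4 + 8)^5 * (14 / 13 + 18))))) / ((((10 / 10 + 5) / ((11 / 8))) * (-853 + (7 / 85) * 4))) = -4161755 / 26958983007323136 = -0.00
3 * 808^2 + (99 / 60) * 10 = 3917217 / 2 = 1958608.50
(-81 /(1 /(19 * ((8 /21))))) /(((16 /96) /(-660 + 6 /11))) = 178622496 /77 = 2319772.68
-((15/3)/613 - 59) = 36162/613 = 58.99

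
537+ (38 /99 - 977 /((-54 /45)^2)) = -55871 /396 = -141.09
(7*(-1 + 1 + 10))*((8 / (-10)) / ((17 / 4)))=-13.18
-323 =-323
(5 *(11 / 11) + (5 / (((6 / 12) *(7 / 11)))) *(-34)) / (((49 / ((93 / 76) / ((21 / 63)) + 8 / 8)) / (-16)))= 276900 / 343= 807.29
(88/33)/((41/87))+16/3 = 1352/123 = 10.99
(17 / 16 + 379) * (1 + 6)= 42567 / 16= 2660.44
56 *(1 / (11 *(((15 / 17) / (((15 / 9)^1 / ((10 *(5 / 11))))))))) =476 / 225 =2.12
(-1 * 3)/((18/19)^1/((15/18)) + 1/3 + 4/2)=-855/989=-0.86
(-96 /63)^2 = 1024 /441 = 2.32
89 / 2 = 44.50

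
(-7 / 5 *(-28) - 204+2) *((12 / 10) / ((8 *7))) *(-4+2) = 1221 / 175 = 6.98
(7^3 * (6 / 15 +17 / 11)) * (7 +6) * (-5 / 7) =-68159 / 11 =-6196.27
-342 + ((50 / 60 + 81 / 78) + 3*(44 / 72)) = -26387 / 78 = -338.29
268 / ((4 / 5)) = 335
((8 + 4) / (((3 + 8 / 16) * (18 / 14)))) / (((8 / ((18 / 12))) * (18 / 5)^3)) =125 / 11664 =0.01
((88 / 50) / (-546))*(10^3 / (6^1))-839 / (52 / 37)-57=-2144201 / 3276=-654.52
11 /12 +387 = 4655 /12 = 387.92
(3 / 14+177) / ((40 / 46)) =57063 / 280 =203.80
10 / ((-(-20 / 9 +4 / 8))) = 180 / 31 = 5.81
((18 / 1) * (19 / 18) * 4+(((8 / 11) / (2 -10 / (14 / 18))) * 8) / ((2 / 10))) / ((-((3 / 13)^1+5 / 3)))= -298818 / 7733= -38.64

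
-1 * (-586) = 586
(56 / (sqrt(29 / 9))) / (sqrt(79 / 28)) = 336 *sqrt(16037) / 2291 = 18.57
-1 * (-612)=612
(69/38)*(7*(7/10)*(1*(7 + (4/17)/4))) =20286/323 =62.80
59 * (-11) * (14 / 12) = -4543 / 6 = -757.17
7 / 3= 2.33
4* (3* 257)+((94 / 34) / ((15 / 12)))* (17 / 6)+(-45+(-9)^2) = 46894 / 15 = 3126.27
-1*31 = -31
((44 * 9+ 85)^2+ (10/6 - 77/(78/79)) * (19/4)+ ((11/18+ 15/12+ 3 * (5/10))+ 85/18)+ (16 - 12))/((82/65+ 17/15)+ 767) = 360376475/1200256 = 300.25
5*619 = 3095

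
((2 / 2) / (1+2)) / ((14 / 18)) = 3 / 7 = 0.43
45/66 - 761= -16727/22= -760.32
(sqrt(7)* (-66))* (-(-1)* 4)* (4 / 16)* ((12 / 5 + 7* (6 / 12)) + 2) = -2607* sqrt(7) / 5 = -1379.49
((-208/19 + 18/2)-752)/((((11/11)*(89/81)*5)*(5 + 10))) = -15471/1691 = -9.15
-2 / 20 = -1 / 10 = -0.10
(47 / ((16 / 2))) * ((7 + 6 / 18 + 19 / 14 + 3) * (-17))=-392309 / 336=-1167.59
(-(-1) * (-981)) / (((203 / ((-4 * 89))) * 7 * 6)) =58206 / 1421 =40.96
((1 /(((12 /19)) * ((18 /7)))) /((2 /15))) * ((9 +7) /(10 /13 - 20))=-1729 /450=-3.84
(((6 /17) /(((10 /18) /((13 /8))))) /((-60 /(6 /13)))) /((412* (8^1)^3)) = -27 /717209600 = -0.00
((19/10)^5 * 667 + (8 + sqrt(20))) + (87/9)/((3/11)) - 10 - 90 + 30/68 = 2 * sqrt(5) + 251829829049/15300000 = 16463.94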